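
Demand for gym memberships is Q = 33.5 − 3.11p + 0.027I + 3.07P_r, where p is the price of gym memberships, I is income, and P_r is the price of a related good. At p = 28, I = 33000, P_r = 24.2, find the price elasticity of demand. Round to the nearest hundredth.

-0.10

Q = 33.5 − 3.11(28) + 0.027(33000) + 3.07(24.2) = 33.5 − 87.08 + 891 + 74.294 = 911.714.
∂Q/∂p = −3.11, so E_p = (−3.11)·(28/911.714) ≈ -0.10.
|E_p| < 1: demand is inelastic.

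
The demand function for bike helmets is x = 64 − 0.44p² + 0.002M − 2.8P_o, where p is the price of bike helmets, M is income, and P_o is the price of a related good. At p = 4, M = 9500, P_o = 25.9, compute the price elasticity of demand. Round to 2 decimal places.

At the given point, x = 64 − 0.44(4)² + 0.002(9500) − 2.8(25.9) = 64 − 7.04 + 19 − 72.52 = 3.44.
∂x/∂p = −2·0.44·p = -3.52, so E_p = -3.52·(4/3.44) ≈ -4.09.
|E_p| > 1: demand is elastic.

-4.09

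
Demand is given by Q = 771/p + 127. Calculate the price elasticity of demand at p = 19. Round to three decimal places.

At p = 19, Q = 167.5789.
dQ/dp = −771/p² = −2.1357.
Point elasticity E = (dQ/dp)·(p/Q) = -2.1357 × 19/167.5789 ≈ -0.242.
|E| < 1, so demand is inelastic at this price.

-0.242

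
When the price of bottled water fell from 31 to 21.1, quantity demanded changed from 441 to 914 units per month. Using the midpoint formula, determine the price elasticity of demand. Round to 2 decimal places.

-1.84

%ΔQ = (914 − 441)/[(441 + 914)/2] = 473/677.5 ≈ 0.6982.
%Δp = (21.1 − 31)/[(31 + 21.1)/2] = -9.9/26.05 ≈ -0.3800.
Arc elasticity E = %ΔQ/%Δp ≈ 0.6982/-0.3800 ≈ -1.84.
|E| > 1: demand is elastic over this range.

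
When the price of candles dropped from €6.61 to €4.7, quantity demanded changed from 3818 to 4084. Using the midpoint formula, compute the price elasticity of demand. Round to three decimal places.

%Δq = (4084 − 3818)/[(3818 + 4084)/2] = 266/3951 ≈ 0.0673.
%ΔP = (4.7 − 6.61)/[(6.61 + 4.7)/2] = -1.91/5.655 ≈ -0.3378.
Arc elasticity E = %Δq/%ΔP ≈ 0.0673/-0.3378 ≈ -0.199.
|E| < 1: demand is inelastic over this range.

-0.199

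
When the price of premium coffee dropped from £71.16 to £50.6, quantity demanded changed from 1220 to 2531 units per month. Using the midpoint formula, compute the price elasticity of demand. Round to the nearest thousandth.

%Δq = (2531 − 1220)/[(1220 + 2531)/2] = 1311/1875.5 ≈ 0.6990.
%ΔP = (50.6 − 71.16)/[(71.16 + 50.6)/2] = -20.56/60.88 ≈ -0.3377.
Arc elasticity E = %Δq/%ΔP ≈ 0.6990/-0.3377 ≈ -2.070.
|E| > 1: demand is elastic over this range.

-2.070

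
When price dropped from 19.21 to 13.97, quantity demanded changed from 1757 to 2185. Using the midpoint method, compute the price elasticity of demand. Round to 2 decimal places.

%ΔQ = (2185 − 1757)/[(1757 + 2185)/2] = 428/1971 ≈ 0.2171.
%Δp = (13.97 − 19.21)/[(19.21 + 13.97)/2] = -5.24/16.59 ≈ -0.3159.
Arc elasticity E = %ΔQ/%Δp ≈ 0.2171/-0.3159 ≈ -0.69.
|E| < 1: demand is inelastic over this range.

-0.69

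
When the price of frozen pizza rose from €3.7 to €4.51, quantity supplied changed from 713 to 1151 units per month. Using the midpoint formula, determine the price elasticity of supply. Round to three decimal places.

%Δq = (1151 − 713)/[(713 + 1151)/2] = 438/932 ≈ 0.4700.
%ΔP = (4.51 − 3.7)/[(3.7 + 4.51)/2] = 0.81/4.105 ≈ 0.1973.
Arc elasticity E = %Δq/%ΔP ≈ 0.4700/0.1973 ≈ 2.382.
|E| > 1: supply is elastic over this range.

2.382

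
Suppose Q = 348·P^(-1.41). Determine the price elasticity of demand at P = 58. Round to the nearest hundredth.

-1.41

For a Cobb–Douglas (constant-elasticity) form Q = A·P^α·…, the elasticity with respect to P equals the exponent α at every point.
Here the exponent on P is -1.41, so the price elasticity of demand is -1.41.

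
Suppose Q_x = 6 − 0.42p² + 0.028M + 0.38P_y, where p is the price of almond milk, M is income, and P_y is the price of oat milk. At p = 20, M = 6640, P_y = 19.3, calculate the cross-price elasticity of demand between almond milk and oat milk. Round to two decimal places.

Evaluating quantity at (p, M, P_y) gives Q_x = 6 − 0.42(20)² + 0.028(6640) + 0.38(19.3) = 6 − 168 + 185.92 + 7.334 = 31.254.
∂Q_x/∂P_y = +0.38, so E_xy = 0.38·(19.3/31.254) ≈ 0.23.
E_xy > 0: the goods are substitutes.

0.23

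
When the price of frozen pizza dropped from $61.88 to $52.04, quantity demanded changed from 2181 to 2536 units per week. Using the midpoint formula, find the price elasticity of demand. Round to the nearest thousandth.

-0.871

%ΔQ = (2536 − 2181)/[(2181 + 2536)/2] = 355/2358.5 ≈ 0.1505.
%Δp = (52.04 − 61.88)/[(61.88 + 52.04)/2] = -9.84/56.96 ≈ -0.1728.
Arc elasticity E = %ΔQ/%Δp ≈ 0.1505/-0.1728 ≈ -0.871.
|E| < 1: demand is inelastic over this range.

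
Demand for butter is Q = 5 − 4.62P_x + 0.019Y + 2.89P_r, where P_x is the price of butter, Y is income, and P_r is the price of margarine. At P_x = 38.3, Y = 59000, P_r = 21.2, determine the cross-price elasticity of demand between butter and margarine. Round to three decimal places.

0.061

First evaluate Q: 5 − 4.62(38.3) + 0.019(59000) + 2.89(21.2) = 5 − 176.946 + 1121 + 61.268 = 1010.322.
∂Q/∂P_r = +2.89, so E_xy = 2.89·(21.2/1010.322) ≈ 0.061.
E_xy > 0: the goods are substitutes.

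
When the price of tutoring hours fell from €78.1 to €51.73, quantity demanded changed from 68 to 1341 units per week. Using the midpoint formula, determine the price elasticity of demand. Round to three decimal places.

-4.448

%Δq = (1341 − 68)/[(68 + 1341)/2] = 1273/704.5 ≈ 1.8070.
%ΔP = (51.73 − 78.1)/[(78.1 + 51.73)/2] = -26.37/64.915 ≈ -0.4062.
Arc elasticity E = %Δq/%ΔP ≈ 1.8070/-0.4062 ≈ -4.448.
|E| > 1: demand is elastic over this range.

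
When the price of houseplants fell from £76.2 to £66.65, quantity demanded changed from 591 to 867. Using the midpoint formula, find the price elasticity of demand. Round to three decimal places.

-2.832

%ΔQ = (867 − 591)/[(591 + 867)/2] = 276/729 ≈ 0.3786.
%ΔP = (66.65 − 76.2)/[(76.2 + 66.65)/2] = -9.55/71.425 ≈ -0.1337.
Arc elasticity E = %ΔQ/%ΔP ≈ 0.3786/-0.1337 ≈ -2.832.
|E| > 1: demand is elastic over this range.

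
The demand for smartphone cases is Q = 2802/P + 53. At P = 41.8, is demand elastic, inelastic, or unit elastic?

inelastic

At P = 41.8, Q = 120.0335.
dQ/dP = −2802/P² = −1.6037.
Point elasticity E = (dQ/dP)·(P/Q) = -1.6037 × 41.8/120.0335 ≈ -0.558.
|E| ≈ 0.558 < 1, so demand is inelastic.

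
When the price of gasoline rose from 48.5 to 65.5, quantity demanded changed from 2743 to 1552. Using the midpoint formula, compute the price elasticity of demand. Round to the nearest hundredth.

-1.86

%Δq = (1552 − 2743)/[(2743 + 1552)/2] = -1191/2147.5 ≈ -0.5546.
%ΔP = (65.5 − 48.5)/[(48.5 + 65.5)/2] = 17/57 ≈ 0.2982.
Arc elasticity E = %Δq/%ΔP ≈ -0.5546/0.2982 ≈ -1.86.
|E| > 1: demand is elastic over this range.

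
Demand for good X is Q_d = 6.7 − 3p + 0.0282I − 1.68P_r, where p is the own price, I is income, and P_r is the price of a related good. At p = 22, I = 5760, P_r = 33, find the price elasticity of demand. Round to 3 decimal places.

Q_d = 6.7 − 3(22) + 0.0282(5760) − 1.68(33) = 6.7 − 66 + 162.432 − 55.44 = 47.692.
∂Q_d/∂p = −3, so E_p = (−3)·(22/47.692) ≈ -1.384.
|E_p| > 1: demand is elastic.

-1.384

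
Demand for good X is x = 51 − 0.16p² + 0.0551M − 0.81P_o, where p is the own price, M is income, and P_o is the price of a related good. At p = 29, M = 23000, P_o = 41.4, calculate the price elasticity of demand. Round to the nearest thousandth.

-0.234

x = 51 − 0.16(29)² + 0.0551(23000) − 0.81(41.4) = 51 − 134.56 + 1267.3 − 33.534 = 1150.206.
∂x/∂p = −2·0.16·p = -9.28, so E_p = -9.28·(29/1150.206) ≈ -0.234.
|E_p| < 1: demand is inelastic.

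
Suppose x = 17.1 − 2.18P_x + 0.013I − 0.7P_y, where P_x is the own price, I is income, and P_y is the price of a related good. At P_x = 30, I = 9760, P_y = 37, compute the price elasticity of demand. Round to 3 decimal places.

First evaluate x: 17.1 − 2.18(30) + 0.013(9760) − 0.7(37) = 17.1 − 65.4 + 126.88 − 25.9 = 52.68.
∂x/∂P_x = −2.18, so E_p = (−2.18)·(30/52.68) ≈ -1.241.
|E_p| > 1: demand is elastic.

-1.241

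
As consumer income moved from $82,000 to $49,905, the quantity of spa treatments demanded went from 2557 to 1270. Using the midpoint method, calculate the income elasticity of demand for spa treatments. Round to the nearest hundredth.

%ΔQ = (1270 − 2557)/[(2557+1270)/2] = -1287/1913.5 ≈ -0.6726.
%ΔM = (49,905 − 82,000)/[(82,000+49,905)/2] = -32095/65952.5 ≈ -0.4866.
E_I = %ΔQ/%ΔM ≈ 1.38.
E_I > 1: normal good (luxury).

1.38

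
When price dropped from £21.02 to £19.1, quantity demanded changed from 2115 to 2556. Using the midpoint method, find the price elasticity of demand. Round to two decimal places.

-1.97

%Δq = (2556 − 2115)/[(2115 + 2556)/2] = 441/2335.5 ≈ 0.1888.
%ΔP = (19.1 − 21.02)/[(21.02 + 19.1)/2] = -1.92/20.06 ≈ -0.0957.
Arc elasticity E = %Δq/%ΔP ≈ 0.1888/-0.0957 ≈ -1.97.
|E| > 1: demand is elastic over this range.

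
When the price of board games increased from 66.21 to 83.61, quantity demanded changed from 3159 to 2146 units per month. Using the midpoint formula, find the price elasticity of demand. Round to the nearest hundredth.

%Δq = (2146 − 3159)/[(3159 + 2146)/2] = -1013/2652.5 ≈ -0.3819.
%ΔP = (83.61 − 66.21)/[(66.21 + 83.61)/2] = 17.4/74.91 ≈ 0.2323.
Arc elasticity E = %Δq/%ΔP ≈ -0.3819/0.2323 ≈ -1.64.
|E| > 1: demand is elastic over this range.

-1.64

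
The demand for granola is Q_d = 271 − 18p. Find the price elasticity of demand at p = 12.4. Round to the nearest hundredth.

At p = 12.4, Q_d = 47.8.
dQ_d/dp = −18.
Point elasticity E = (dQ_d/dp)·(p/Q_d) = -18 × 12.4/47.8 ≈ -4.67.
|E| > 1, so demand is elastic at this price.

-4.67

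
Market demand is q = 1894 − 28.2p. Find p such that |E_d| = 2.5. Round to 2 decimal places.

Set −bp/(a − bp) = −2.5 ⇒ bp = 2.5(a − bp) ⇒ bp(1+2.5) = 2.5·a.
p = 2.5·1894/(28.2·3.5) ≈ 47.97.

47.97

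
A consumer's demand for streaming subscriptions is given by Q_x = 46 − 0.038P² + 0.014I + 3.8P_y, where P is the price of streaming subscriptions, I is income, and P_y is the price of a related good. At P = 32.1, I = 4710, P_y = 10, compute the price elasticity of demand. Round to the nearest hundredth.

-0.71

Substituting, Q_x = 46 − 0.038(32.1)² + 0.014(4710) + 3.8(10) = 46 − 39.1556 + 65.94 + 38 = 110.7844.
∂Q_x/∂P = −2·0.038·P = -2.4396, so E_p = -2.4396·(32.1/110.7844) ≈ -0.71.
|E_p| < 1: demand is inelastic.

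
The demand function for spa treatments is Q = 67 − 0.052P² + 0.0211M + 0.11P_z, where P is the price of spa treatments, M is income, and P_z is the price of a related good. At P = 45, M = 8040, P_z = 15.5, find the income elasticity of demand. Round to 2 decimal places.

Q = 67 − 0.052(45)² + 0.0211(8040) + 0.11(15.5) = 67 − 105.3 + 169.644 + 1.705 = 133.049.
∂Q/∂M = +0.0211, so E_I = 0.0211·(8040/133.049) ≈ 1.28.
E_I > 1: normal good (luxury).

1.28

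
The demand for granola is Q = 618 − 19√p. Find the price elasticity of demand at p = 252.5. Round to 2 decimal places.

-0.48

At p = 252.5, Q = 316.0853.
dQ/dp = −19/(2√p) = −19/(2·15.8902).
Point elasticity E = (dQ/dp)·(p/Q) = -0.5979 × 252.5/316.0853 ≈ -0.48.
|E| < 1, so demand is inelastic at this price.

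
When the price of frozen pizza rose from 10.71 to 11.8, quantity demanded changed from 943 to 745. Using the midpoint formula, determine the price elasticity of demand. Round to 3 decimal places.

%Δq = (745 − 943)/[(943 + 745)/2] = -198/844 ≈ -0.2346.
%ΔP = (11.8 − 10.71)/[(10.71 + 11.8)/2] = 1.09/11.255 ≈ 0.0968.
Arc elasticity E = %Δq/%ΔP ≈ -0.2346/0.0968 ≈ -2.422.
|E| > 1: demand is elastic over this range.

-2.422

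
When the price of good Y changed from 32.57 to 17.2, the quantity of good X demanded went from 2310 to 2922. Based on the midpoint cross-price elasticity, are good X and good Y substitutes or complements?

%ΔQ_x = (2922 − 2310)/[(2310+2922)/2] = 612/2616 ≈ 0.2339.
%ΔP_y = (17.2 − 32.57)/[(32.57+17.2)/2] ≈ -0.6176.
E_xy = 0.2339/-0.6176 ≈ -0.379.
E_xy < 0, so the goods are complements.

complements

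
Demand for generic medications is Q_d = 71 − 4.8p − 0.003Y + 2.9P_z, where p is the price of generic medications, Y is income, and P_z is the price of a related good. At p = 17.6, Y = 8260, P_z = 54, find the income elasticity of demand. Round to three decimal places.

First evaluate Q_d: 71 − 4.8(17.6) − 0.003(8260) + 2.9(54) = 71 − 84.48 − 24.78 + 156.6 = 118.34.
∂Q_d/∂Y = −0.003, so E_I = -0.003·(8260/118.34) ≈ -0.209.
E_I < 0: inferior good.

-0.209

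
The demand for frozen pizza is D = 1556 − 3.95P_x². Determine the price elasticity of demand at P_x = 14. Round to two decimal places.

At P_x = 14, D = 781.8.
dD/dP_x = −2·3.95·P_x = −110.6.
Point elasticity E = (dD/dP_x)·(P_x/D) = -110.6 × 14/781.8 ≈ -1.98.
|E| > 1, so demand is elastic at this price.

-1.98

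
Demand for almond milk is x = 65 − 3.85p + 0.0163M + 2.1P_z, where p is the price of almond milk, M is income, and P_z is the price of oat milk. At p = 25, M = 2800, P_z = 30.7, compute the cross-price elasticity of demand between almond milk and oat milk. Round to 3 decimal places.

0.818

Evaluating quantity at (p, M, P_z) gives x = 65 − 3.85(25) + 0.0163(2800) + 2.1(30.7) = 65 − 96.25 + 45.64 + 64.47 = 78.86.
∂x/∂P_z = +2.1, so E_xy = 2.1·(30.7/78.86) ≈ 0.818.
E_xy > 0: the goods are substitutes.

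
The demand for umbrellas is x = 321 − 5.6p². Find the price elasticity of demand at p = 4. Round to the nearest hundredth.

At p = 4, x = 231.4.
dx/dp = −2·5.6·p = −44.8.
Point elasticity E = (dx/dp)·(p/x) = -44.8 × 4/231.4 ≈ -0.77.
|E| < 1, so demand is inelastic at this price.

-0.77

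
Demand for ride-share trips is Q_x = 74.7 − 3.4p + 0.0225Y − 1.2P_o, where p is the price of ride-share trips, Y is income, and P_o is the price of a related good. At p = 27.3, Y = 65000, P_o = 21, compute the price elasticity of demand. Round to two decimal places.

-0.07

Substituting, Q_x = 74.7 − 3.4(27.3) + 0.0225(65000) − 1.2(21) = 74.7 − 92.82 + 1462.5 − 25.2 = 1419.18.
∂Q_x/∂p = −3.4, so E_p = (−3.4)·(27.3/1419.18) ≈ -0.07.
|E_p| < 1: demand is inelastic.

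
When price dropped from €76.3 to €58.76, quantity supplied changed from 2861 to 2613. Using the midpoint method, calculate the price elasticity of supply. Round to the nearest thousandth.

%ΔQ = (2613 − 2861)/[(2861 + 2613)/2] = -248/2737 ≈ -0.0906.
%Δp = (58.76 − 76.3)/[(76.3 + 58.76)/2] = -17.54/67.53 ≈ -0.2597.
Arc elasticity E = %ΔQ/%Δp ≈ -0.0906/-0.2597 ≈ 0.349.
|E| < 1: supply is inelastic over this range.

0.349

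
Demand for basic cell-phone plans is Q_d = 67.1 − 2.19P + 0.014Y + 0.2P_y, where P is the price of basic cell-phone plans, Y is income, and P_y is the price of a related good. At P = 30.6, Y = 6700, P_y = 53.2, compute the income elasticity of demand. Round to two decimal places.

0.90

Evaluating quantity at (P, Y, P_y) gives Q_d = 67.1 − 2.19(30.6) + 0.014(6700) + 0.2(53.2) = 67.1 − 67.014 + 93.8 + 10.64 = 104.526.
∂Q_d/∂Y = +0.014, so E_I = 0.014·(6700/104.526) ≈ 0.90.
E_I ∈ (0,1): normal good (necessity).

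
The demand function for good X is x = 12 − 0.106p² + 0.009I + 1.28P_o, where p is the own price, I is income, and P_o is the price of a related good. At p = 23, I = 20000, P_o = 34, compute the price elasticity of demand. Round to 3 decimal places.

First evaluate x: 12 − 0.106(23)² + 0.009(20000) + 1.28(34) = 12 − 56.074 + 180 + 43.52 = 179.446.
∂x/∂p = −2·0.106·p = -4.876, so E_p = -4.876·(23/179.446) ≈ -0.625.
|E_p| < 1: demand is inelastic.

-0.625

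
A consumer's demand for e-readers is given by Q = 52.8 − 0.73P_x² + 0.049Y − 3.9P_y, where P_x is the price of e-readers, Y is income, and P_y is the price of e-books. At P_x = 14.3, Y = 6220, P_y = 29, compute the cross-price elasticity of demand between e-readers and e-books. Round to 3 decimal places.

-1.188

At the given point, Q = 52.8 − 0.73(14.3)² + 0.049(6220) − 3.9(29) = 52.8 − 149.2777 + 304.78 − 113.1 = 95.2023.
∂Q/∂P_y = −3.9, so E_xy = -3.9·(29/95.2023) ≈ -1.188.
E_xy < 0: the goods are complements.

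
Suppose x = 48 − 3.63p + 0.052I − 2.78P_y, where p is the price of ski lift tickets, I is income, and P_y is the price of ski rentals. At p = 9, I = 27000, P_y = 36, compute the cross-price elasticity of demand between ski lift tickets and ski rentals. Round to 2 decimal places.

-0.08

First evaluate x: 48 − 3.63(9) + 0.052(27000) − 2.78(36) = 48 − 32.67 + 1404 − 100.08 = 1319.25.
∂x/∂P_y = −2.78, so E_xy = -2.78·(36/1319.25) ≈ -0.08.
E_xy < 0: the goods are complements.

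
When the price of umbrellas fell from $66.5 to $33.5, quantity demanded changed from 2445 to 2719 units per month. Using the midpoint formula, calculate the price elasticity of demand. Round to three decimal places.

-0.161

%ΔQ = (2719 − 2445)/[(2445 + 2719)/2] = 274/2582 ≈ 0.1061.
%ΔP = (33.5 − 66.5)/[(66.5 + 33.5)/2] = -33/50 ≈ -0.6600.
Arc elasticity E = %ΔQ/%ΔP ≈ 0.1061/-0.6600 ≈ -0.161.
|E| < 1: demand is inelastic over this range.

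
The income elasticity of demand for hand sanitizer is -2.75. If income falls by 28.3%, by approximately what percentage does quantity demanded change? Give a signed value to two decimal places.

%ΔQ ≈ E × %ΔI = (-2.75) × (-28.3%) ≈ 77.83%.

77.83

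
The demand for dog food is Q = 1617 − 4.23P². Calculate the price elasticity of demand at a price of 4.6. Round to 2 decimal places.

At P = 4.6, Q = 1527.4932.
dQ/dP = −2·4.23·P = −38.916.
Point elasticity E = (dQ/dP)·(P/Q) = -38.916 × 4.6/1527.4932 ≈ -0.12.
|E| < 1, so demand is inelastic at this price.

-0.12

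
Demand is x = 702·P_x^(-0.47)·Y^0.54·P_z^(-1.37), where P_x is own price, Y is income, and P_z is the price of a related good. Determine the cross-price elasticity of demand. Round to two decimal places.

-1.37

For a Cobb–Douglas (constant-elasticity) form x = A·P_z^α·…, the elasticity with respect to P_z equals the exponent α at every point.
Here the exponent on P_z is -1.37, so the cross-price elasticity of demand is -1.37.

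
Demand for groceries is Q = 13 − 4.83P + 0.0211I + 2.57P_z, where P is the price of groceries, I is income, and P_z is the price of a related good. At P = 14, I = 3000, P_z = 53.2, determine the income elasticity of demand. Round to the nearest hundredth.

First evaluate Q: 13 − 4.83(14) + 0.0211(3000) + 2.57(53.2) = 13 − 67.62 + 63.3 + 136.724 = 145.404.
∂Q/∂I = +0.0211, so E_I = 0.0211·(3000/145.404) ≈ 0.44.
E_I ∈ (0,1): normal good (necessity).

0.44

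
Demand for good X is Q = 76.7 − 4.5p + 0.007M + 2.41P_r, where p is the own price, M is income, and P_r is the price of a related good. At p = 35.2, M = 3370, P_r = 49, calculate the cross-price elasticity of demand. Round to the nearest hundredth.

At the given point, Q = 76.7 − 4.5(35.2) + 0.007(3370) + 2.41(49) = 76.7 − 158.4 + 23.59 + 118.09 = 59.98.
∂Q/∂P_r = +2.41, so E_xy = 2.41·(49/59.98) ≈ 1.97.
E_xy > 0: the goods are substitutes.

1.97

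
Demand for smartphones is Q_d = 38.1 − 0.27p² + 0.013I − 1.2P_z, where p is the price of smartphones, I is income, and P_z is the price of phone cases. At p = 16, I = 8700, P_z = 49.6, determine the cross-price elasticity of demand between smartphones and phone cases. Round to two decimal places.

-2.64

Evaluating quantity at (p, I, P_z) gives Q_d = 38.1 − 0.27(16)² + 0.013(8700) − 1.2(49.6) = 38.1 − 69.12 + 113.1 − 59.52 = 22.56.
∂Q_d/∂P_z = −1.2, so E_xy = -1.2·(49.6/22.56) ≈ -2.64.
E_xy < 0: the goods are complements.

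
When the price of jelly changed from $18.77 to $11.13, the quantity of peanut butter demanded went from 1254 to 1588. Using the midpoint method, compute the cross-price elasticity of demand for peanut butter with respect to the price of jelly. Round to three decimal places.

-0.460

%ΔQ_x = (1588 − 1254)/[(1254+1588)/2] = 334/1421 ≈ 0.2350.
%ΔP_y = (11.13 − 18.77)/[(18.77+11.13)/2] ≈ -0.5110.
E_xy = 0.2350/-0.5110 ≈ -0.460.
E_xy < 0, so peanut butter and jelly are complements.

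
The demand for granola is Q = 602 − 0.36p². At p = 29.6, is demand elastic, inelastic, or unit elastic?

At p = 29.6, Q = 286.5824.
dQ/dp = −2·0.36·p = −21.312.
Point elasticity E = (dQ/dp)·(p/Q) = -21.312 × 29.6/286.5824 ≈ -2.201.
|E| ≈ 2.201 > 1, so demand is elastic.

elastic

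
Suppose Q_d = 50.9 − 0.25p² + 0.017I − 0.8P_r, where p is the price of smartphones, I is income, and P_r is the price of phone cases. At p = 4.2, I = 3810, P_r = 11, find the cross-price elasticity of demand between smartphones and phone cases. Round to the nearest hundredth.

-0.09

Substituting, Q_d = 50.9 − 0.25(4.2)² + 0.017(3810) − 0.8(11) = 50.9 − 4.41 + 64.77 − 8.8 = 102.46.
∂Q_d/∂P_r = −0.8, so E_xy = -0.8·(11/102.46) ≈ -0.09.
E_xy < 0: the goods are complements.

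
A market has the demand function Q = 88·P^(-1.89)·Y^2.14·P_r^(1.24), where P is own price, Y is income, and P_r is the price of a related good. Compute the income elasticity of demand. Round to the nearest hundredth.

For a Cobb–Douglas (constant-elasticity) form Q = A·Y^α·…, the elasticity with respect to Y equals the exponent α at every point.
Here the exponent on Y is 2.14, so the income elasticity of demand is 2.14.

2.14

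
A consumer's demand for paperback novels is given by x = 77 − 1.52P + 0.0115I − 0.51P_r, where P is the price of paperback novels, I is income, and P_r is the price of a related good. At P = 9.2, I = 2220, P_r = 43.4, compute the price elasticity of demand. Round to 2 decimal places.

Evaluating quantity at (P, I, P_r) gives x = 77 − 1.52(9.2) + 0.0115(2220) − 0.51(43.4) = 77 − 13.984 + 25.53 − 22.134 = 66.412.
∂x/∂P = −1.52, so E_p = (−1.52)·(9.2/66.412) ≈ -0.21.
|E_p| < 1: demand is inelastic.

-0.21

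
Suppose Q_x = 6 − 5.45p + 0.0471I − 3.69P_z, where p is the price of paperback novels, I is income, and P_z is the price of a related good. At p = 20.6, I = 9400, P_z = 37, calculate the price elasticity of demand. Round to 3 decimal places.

Substituting, Q_x = 6 − 5.45(20.6) + 0.0471(9400) − 3.69(37) = 6 − 112.27 + 442.74 − 136.53 = 199.94.
∂Q_x/∂p = −5.45, so E_p = (−5.45)·(20.6/199.94) ≈ -0.562.
|E_p| < 1: demand is inelastic.

-0.562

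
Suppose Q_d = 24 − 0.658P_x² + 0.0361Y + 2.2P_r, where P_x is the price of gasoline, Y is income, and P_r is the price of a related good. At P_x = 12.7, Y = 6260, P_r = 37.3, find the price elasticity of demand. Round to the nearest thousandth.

-0.940

Substituting, Q_d = 24 − 0.658(12.7)² + 0.0361(6260) + 2.2(37.3) = 24 − 106.1288 + 225.986 + 82.06 = 225.9172.
∂Q_d/∂P_x = −2·0.658·P_x = -16.7132, so E_p = -16.7132·(12.7/225.9172) ≈ -0.940.
|E_p| < 1: demand is inelastic.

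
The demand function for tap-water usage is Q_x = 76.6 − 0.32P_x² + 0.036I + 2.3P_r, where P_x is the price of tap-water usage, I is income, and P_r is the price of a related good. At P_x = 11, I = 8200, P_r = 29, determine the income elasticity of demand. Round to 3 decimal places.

Evaluating quantity at (P_x, I, P_r) gives Q_x = 76.6 − 0.32(11)² + 0.036(8200) + 2.3(29) = 76.6 − 38.72 + 295.2 + 66.7 = 399.78.
∂Q_x/∂I = +0.036, so E_I = 0.036·(8200/399.78) ≈ 0.738.
E_I ∈ (0,1): normal good (necessity).

0.738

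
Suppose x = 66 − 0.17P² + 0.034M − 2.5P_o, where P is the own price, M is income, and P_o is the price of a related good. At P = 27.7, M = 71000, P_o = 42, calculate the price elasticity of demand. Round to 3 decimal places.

-0.116

Substituting, x = 66 − 0.17(27.7)² + 0.034(71000) − 2.5(42) = 66 − 130.4393 + 2414 − 105 = 2244.5607.
∂x/∂P = −2·0.17·P = -9.418, so E_p = -9.418·(27.7/2244.5607) ≈ -0.116.
|E_p| < 1: demand is inelastic.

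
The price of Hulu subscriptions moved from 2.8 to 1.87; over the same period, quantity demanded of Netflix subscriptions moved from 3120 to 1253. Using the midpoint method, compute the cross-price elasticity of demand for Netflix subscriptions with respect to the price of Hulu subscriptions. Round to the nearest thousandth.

2.144

%ΔQ_x = (1253 − 3120)/[(3120+1253)/2] = -1867/2186.5 ≈ -0.8539.
%ΔP_y = (1.87 − 2.8)/[(2.8+1.87)/2] ≈ -0.3983.
E_xy = -0.8539/-0.3983 ≈ 2.144.
E_xy > 0, so Netflix subscriptions and Hulu subscriptions are substitutes.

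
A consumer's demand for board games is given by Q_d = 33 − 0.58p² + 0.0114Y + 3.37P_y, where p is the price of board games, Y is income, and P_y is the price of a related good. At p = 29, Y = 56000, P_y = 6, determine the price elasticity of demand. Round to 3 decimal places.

Evaluating quantity at (p, Y, P_y) gives Q_d = 33 − 0.58(29)² + 0.0114(56000) + 3.37(6) = 33 − 487.78 + 638.4 + 20.22 = 203.84.
∂Q_d/∂p = −2·0.58·p = -33.64, so E_p = -33.64·(29/203.84) ≈ -4.786.
|E_p| > 1: demand is elastic.

-4.786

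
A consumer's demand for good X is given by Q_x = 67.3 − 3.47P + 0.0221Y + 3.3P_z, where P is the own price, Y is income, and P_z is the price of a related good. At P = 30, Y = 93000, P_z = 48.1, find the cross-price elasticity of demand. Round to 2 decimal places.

Substituting, Q_x = 67.3 − 3.47(30) + 0.0221(93000) + 3.3(48.1) = 67.3 − 104.1 + 2055.3 + 158.73 = 2177.23.
∂Q_x/∂P_z = +3.3, so E_xy = 3.3·(48.1/2177.23) ≈ 0.07.
E_xy > 0: the goods are substitutes.

0.07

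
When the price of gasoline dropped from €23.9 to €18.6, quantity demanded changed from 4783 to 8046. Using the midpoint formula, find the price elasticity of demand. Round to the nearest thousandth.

%Δq = (8046 − 4783)/[(4783 + 8046)/2] = 3263/6414.5 ≈ 0.5087.
%ΔP = (18.6 − 23.9)/[(23.9 + 18.6)/2] = -5.3/21.25 ≈ -0.2494.
Arc elasticity E = %Δq/%ΔP ≈ 0.5087/-0.2494 ≈ -2.040.
|E| > 1: demand is elastic over this range.

-2.040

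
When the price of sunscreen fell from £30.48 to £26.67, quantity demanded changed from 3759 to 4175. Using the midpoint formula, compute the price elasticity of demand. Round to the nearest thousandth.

-0.786

%Δq = (4175 − 3759)/[(3759 + 4175)/2] = 416/3967 ≈ 0.1049.
%Δp = (26.67 − 30.48)/[(30.48 + 26.67)/2] = -3.81/28.575 ≈ -0.1333.
Arc elasticity E = %Δq/%Δp ≈ 0.1049/-0.1333 ≈ -0.786.
|E| < 1: demand is inelastic over this range.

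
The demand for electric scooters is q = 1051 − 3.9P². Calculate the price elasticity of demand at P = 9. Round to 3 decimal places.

-0.859

At P = 9, q = 735.1.
dq/dP = −2·3.9·P = −70.2.
Point elasticity E = (dq/dP)·(P/q) = -70.2 × 9/735.1 ≈ -0.859.
|E| < 1, so demand is inelastic at this price.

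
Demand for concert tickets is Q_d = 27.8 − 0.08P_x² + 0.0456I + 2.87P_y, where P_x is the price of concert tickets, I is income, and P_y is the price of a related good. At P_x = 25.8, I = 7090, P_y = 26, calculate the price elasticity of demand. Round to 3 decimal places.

First evaluate Q_d: 27.8 − 0.08(25.8)² + 0.0456(7090) + 2.87(26) = 27.8 − 53.2512 + 323.304 + 74.62 = 372.4728.
∂Q_d/∂P_x = −2·0.08·P_x = -4.128, so E_p = -4.128·(25.8/372.4728) ≈ -0.286.
|E_p| < 1: demand is inelastic.

-0.286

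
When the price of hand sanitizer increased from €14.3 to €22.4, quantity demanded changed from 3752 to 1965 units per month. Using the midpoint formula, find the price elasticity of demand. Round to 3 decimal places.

-1.416

%ΔQ = (1965 − 3752)/[(3752 + 1965)/2] = -1787/2858.5 ≈ -0.6252.
%ΔP = (22.4 − 14.3)/[(14.3 + 22.4)/2] = 8.1/18.35 ≈ 0.4414.
Arc elasticity E = %ΔQ/%ΔP ≈ -0.6252/0.4414 ≈ -1.416.
|E| > 1: demand is elastic over this range.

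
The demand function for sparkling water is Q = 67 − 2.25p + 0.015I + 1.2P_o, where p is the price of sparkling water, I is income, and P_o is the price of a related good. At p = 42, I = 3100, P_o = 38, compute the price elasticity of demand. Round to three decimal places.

-1.463

Evaluating quantity at (p, I, P_o) gives Q = 67 − 2.25(42) + 0.015(3100) + 1.2(38) = 67 − 94.5 + 46.5 + 45.6 = 64.6.
∂Q/∂p = −2.25, so E_p = (−2.25)·(42/64.6) ≈ -1.463.
|E_p| > 1: demand is elastic.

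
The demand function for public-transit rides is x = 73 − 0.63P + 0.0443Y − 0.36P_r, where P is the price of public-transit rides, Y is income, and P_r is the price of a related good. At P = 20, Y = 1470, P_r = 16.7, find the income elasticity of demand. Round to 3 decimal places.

0.545

At the given point, x = 73 − 0.63(20) + 0.0443(1470) − 0.36(16.7) = 73 − 12.6 + 65.121 − 6.012 = 119.509.
∂x/∂Y = +0.0443, so E_I = 0.0443·(1470/119.509) ≈ 0.545.
E_I ∈ (0,1): normal good (necessity).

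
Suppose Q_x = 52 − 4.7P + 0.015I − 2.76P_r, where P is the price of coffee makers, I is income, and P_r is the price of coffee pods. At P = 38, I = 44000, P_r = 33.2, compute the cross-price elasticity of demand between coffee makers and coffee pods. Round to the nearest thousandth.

-0.207

First evaluate Q_x: 52 − 4.7(38) + 0.015(44000) − 2.76(33.2) = 52 − 178.6 + 660 − 91.632 = 441.768.
∂Q_x/∂P_r = −2.76, so E_xy = -2.76·(33.2/441.768) ≈ -0.207.
E_xy < 0: the goods are complements.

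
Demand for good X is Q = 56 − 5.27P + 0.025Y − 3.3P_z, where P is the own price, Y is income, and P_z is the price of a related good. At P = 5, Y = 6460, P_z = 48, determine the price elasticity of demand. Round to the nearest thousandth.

Q = 56 − 5.27(5) + 0.025(6460) − 3.3(48) = 56 − 26.35 + 161.5 − 158.4 = 32.75.
∂Q/∂P = −5.27, so E_p = (−5.27)·(5/32.75) ≈ -0.805.
|E_p| < 1: demand is inelastic.

-0.805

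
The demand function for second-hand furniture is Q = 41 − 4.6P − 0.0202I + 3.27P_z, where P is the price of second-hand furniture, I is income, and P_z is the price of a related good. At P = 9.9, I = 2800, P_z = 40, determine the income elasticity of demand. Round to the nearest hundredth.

At the given point, Q = 41 − 4.6(9.9) − 0.0202(2800) + 3.27(40) = 41 − 45.54 − 56.56 + 130.8 = 69.7.
∂Q/∂I = −0.0202, so E_I = -0.0202·(2800/69.7) ≈ -0.81.
E_I < 0: inferior good.

-0.81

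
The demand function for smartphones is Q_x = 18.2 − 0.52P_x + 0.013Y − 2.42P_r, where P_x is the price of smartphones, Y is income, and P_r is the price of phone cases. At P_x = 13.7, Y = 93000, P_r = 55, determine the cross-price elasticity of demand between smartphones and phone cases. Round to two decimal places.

Evaluating quantity at (P_x, Y, P_r) gives Q_x = 18.2 − 0.52(13.7) + 0.013(93000) − 2.42(55) = 18.2 − 7.124 + 1209 − 133.1 = 1086.976.
∂Q_x/∂P_r = −2.42, so E_xy = -2.42·(55/1086.976) ≈ -0.12.
E_xy < 0: the goods are complements.

-0.12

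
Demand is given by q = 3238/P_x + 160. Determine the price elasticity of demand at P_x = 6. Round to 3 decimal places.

At P_x = 6, q = 699.6667.
dq/dP_x = −3238/P_x² = −89.9444.
Point elasticity E = (dq/dP_x)·(P_x/q) = -89.9444 × 6/699.6667 ≈ -0.771.
|E| < 1, so demand is inelastic at this price.

-0.771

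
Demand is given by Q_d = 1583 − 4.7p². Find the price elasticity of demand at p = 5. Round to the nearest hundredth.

-0.16

At p = 5, Q_d = 1465.5.
dQ_d/dp = −2·4.7·p = −47.
Point elasticity E = (dQ_d/dp)·(p/Q_d) = -47 × 5/1465.5 ≈ -0.16.
|E| < 1, so demand is inelastic at this price.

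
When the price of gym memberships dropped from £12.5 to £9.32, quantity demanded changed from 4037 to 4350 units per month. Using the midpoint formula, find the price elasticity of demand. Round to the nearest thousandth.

-0.256

%Δq = (4350 − 4037)/[(4037 + 4350)/2] = 313/4193.5 ≈ 0.0746.
%ΔP = (9.32 − 12.5)/[(12.5 + 9.32)/2] = -3.18/10.91 ≈ -0.2915.
Arc elasticity E = %Δq/%ΔP ≈ 0.0746/-0.2915 ≈ -0.256.
|E| < 1: demand is inelastic over this range.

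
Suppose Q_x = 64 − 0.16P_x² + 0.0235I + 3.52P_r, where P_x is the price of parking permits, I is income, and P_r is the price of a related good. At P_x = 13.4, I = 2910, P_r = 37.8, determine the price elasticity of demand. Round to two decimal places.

-0.24

At the given point, Q_x = 64 − 0.16(13.4)² + 0.0235(2910) + 3.52(37.8) = 64 − 28.7296 + 68.385 + 133.056 = 236.7114.
∂Q_x/∂P_x = −2·0.16·P_x = -4.288, so E_p = -4.288·(13.4/236.7114) ≈ -0.24.
|E_p| < 1: demand is inelastic.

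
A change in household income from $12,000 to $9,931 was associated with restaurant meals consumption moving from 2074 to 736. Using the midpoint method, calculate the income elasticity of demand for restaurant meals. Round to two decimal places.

5.05

%ΔQ = (736 − 2074)/[(2074+736)/2] = -1338/1405 ≈ -0.9523.
%ΔY = (9,931 − 12,000)/[(12,000+9,931)/2] = -2069/10965.5 ≈ -0.1887.
E_I = %ΔQ/%ΔY ≈ 5.05.
E_I > 1: normal good (luxury).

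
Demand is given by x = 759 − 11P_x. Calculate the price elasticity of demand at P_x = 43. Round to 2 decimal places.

At P_x = 43, x = 286.
dx/dP_x = −11.
Point elasticity E = (dx/dP_x)·(P_x/x) = -11 × 43/286 ≈ -1.65.
|E| > 1, so demand is elastic at this price.

-1.65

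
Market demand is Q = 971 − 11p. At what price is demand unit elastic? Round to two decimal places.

44.14

For linear demand Q = a − bp, E = −bp/(a − bp). |E| = 1 ⇒ bp = a − bp ⇒ p = a/(2b).
p = 971/(2·11) ≈ 44.14.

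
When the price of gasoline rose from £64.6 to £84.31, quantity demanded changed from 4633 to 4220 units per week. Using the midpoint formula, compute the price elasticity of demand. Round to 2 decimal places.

-0.35

%ΔQ = (4220 − 4633)/[(4633 + 4220)/2] = -413/4426.5 ≈ -0.0933.
%Δp = (84.31 − 64.6)/[(64.6 + 84.31)/2] = 19.71/74.455 ≈ 0.2647.
Arc elasticity E = %ΔQ/%Δp ≈ -0.0933/0.2647 ≈ -0.35.
|E| < 1: demand is inelastic over this range.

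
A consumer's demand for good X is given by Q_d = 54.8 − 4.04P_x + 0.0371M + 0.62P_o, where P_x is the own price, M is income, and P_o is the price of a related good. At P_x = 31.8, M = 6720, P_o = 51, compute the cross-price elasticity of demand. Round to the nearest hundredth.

Q_d = 54.8 − 4.04(31.8) + 0.0371(6720) + 0.62(51) = 54.8 − 128.472 + 249.312 + 31.62 = 207.26.
∂Q_d/∂P_o = +0.62, so E_xy = 0.62·(51/207.26) ≈ 0.15.
E_xy > 0: the goods are substitutes.

0.15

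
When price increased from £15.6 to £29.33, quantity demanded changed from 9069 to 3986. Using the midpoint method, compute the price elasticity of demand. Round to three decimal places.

-1.274

%ΔQ = (3986 − 9069)/[(9069 + 3986)/2] = -5083/6527.5 ≈ -0.7787.
%Δp = (29.33 − 15.6)/[(15.6 + 29.33)/2] = 13.73/22.465 ≈ 0.6112.
Arc elasticity E = %ΔQ/%Δp ≈ -0.7787/0.6112 ≈ -1.274.
|E| > 1: demand is elastic over this range.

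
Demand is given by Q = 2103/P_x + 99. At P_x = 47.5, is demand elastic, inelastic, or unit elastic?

At P_x = 47.5, Q = 143.2737.
dQ/dP_x = −2103/P_x² = −0.9321.
Point elasticity E = (dQ/dP_x)·(P_x/Q) = -0.9321 × 47.5/143.2737 ≈ -0.309.
|E| ≈ 0.309 < 1, so demand is inelastic.

inelastic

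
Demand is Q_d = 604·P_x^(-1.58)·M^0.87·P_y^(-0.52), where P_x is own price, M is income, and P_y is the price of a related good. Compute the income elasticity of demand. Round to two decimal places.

For a Cobb–Douglas (constant-elasticity) form Q_d = A·M^α·…, the elasticity with respect to M equals the exponent α at every point.
Here the exponent on M is 0.87, so the income elasticity of demand is 0.87.

0.87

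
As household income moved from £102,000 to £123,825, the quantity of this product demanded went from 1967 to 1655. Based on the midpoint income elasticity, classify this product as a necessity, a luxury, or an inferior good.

%ΔQ = (1655 − 1967)/[(1967+1655)/2] = -312/1811 ≈ -0.1723.
%ΔI = (123,825 − 102,000)/[(102,000+123,825)/2] = 21825/112912.5 ≈ 0.1933.
E_I = %ΔQ/%ΔI ≈ -0.891.
E_I < 0: inferior good.

inferior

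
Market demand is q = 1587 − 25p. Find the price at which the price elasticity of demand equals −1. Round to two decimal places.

31.74

For linear demand q = a − bp, E = −bp/(a − bp). |E| = 1 ⇒ bp = a − bp ⇒ p = a/(2b).
p = 1587/(2·25) = 31.74.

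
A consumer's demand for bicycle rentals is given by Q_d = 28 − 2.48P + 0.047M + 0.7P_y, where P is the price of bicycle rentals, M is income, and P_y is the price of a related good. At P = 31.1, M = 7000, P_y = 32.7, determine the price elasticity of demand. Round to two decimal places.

Substituting, Q_d = 28 − 2.48(31.1) + 0.047(7000) + 0.7(32.7) = 28 − 77.128 + 329 + 22.89 = 302.762.
∂Q_d/∂P = −2.48, so E_p = (−2.48)·(31.1/302.762) ≈ -0.25.
|E_p| < 1: demand is inelastic.

-0.25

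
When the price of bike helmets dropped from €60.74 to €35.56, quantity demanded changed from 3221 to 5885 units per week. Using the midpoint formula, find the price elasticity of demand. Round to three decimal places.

%Δq = (5885 − 3221)/[(3221 + 5885)/2] = 2664/4553 ≈ 0.5851.
%ΔP = (35.56 − 60.74)/[(60.74 + 35.56)/2] = -25.18/48.15 ≈ -0.5229.
Arc elasticity E = %Δq/%ΔP ≈ 0.5851/-0.5229 ≈ -1.119.
|E| > 1: demand is elastic over this range.

-1.119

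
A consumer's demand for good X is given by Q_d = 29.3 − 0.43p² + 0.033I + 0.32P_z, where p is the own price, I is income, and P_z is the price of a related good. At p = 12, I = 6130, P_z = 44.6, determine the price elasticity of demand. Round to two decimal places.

-0.67

Q_d = 29.3 − 0.43(12)² + 0.033(6130) + 0.32(44.6) = 29.3 − 61.92 + 202.29 + 14.272 = 183.942.
∂Q_d/∂p = −2·0.43·p = -10.32, so E_p = -10.32·(12/183.942) ≈ -0.67.
|E_p| < 1: demand is inelastic.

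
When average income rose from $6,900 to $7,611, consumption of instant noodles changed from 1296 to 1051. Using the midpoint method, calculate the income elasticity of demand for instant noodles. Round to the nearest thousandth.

%ΔQ = (1051 − 1296)/[(1296+1051)/2] = -245/1173.5 ≈ -0.2088.
%ΔI = (7,611 − 6,900)/[(6,900+7,611)/2] = 711/7255.5 ≈ 0.0980.
E_I = %ΔQ/%ΔI ≈ -2.130.
E_I < 0: inferior good.

-2.130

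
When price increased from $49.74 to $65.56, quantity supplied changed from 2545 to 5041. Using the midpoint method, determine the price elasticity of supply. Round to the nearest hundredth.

%Δq = (5041 − 2545)/[(2545 + 5041)/2] = 2496/3793 ≈ 0.6581.
%Δp = (65.56 − 49.74)/[(49.74 + 65.56)/2] = 15.82/57.65 ≈ 0.2744.
Arc elasticity E = %Δq/%Δp ≈ 0.6581/0.2744 ≈ 2.40.
|E| > 1: supply is elastic over this range.

2.40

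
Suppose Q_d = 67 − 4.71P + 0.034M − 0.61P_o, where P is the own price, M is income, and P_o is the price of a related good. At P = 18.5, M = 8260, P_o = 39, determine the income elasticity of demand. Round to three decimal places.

Substituting, Q_d = 67 − 4.71(18.5) + 0.034(8260) − 0.61(39) = 67 − 87.135 + 280.84 − 23.79 = 236.915.
∂Q_d/∂M = +0.034, so E_I = 0.034·(8260/236.915) ≈ 1.185.
E_I > 1: normal good (luxury).

1.185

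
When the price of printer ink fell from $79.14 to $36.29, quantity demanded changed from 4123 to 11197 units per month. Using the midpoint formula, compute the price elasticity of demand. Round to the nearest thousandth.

-1.244

%ΔQ = (11197 − 4123)/[(4123 + 11197)/2] = 7074/7660 ≈ 0.9235.
%ΔP = (36.29 − 79.14)/[(79.14 + 36.29)/2] = -42.85/57.715 ≈ -0.7424.
Arc elasticity E = %ΔQ/%ΔP ≈ 0.9235/-0.7424 ≈ -1.244.
|E| > 1: demand is elastic over this range.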